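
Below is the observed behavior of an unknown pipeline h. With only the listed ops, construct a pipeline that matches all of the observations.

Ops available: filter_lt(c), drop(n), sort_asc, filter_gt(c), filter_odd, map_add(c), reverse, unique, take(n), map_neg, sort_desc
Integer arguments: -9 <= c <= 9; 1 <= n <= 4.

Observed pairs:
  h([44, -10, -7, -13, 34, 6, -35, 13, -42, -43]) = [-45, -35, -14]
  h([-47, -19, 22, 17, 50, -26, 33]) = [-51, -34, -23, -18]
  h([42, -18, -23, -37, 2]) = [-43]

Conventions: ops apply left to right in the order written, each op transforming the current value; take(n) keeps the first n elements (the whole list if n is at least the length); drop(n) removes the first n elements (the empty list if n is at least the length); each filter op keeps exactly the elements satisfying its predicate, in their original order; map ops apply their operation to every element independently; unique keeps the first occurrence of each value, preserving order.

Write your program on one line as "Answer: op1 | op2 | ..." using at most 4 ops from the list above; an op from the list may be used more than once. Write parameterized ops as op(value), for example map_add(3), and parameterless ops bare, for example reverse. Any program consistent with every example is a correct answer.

filter_gt(7) | map_neg | map_add(-1) | sort_asc

Check, running the answer program on each example:
  [44, -10, -7, -13, 34, 6, -35, 13, -42, -43] -> [44, 34, 13] -> [-44, -34, -13] -> [-45, -35, -14] -> [-45, -35, -14]
  [-47, -19, 22, 17, 50, -26, 33] -> [22, 17, 50, 33] -> [-22, -17, -50, -33] -> [-23, -18, -51, -34] -> [-51, -34, -23, -18]
  [42, -18, -23, -37, 2] -> [42] -> [-42] -> [-43] -> [-43]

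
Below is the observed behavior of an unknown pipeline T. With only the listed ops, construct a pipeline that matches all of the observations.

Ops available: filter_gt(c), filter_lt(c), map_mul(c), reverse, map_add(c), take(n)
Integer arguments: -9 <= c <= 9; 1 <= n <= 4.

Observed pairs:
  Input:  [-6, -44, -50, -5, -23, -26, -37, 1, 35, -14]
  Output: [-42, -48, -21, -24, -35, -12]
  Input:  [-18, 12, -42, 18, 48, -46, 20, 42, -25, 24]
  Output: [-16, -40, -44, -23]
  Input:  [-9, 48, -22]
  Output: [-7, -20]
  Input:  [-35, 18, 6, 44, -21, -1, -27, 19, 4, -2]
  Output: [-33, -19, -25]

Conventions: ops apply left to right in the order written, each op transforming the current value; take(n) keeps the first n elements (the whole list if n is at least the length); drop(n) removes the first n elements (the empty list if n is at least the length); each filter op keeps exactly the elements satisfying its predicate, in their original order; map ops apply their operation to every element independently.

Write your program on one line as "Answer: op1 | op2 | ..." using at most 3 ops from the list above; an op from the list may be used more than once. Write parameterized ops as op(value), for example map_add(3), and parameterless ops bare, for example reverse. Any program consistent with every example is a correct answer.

filter_lt(-7) | map_add(2)

Check, running the answer program on each example:
  [-6, -44, -50, -5, -23, -26, -37, 1, 35, -14] -> [-44, -50, -23, -26, -37, -14] -> [-42, -48, -21, -24, -35, -12]
  [-18, 12, -42, 18, 48, -46, 20, 42, -25, 24] -> [-18, -42, -46, -25] -> [-16, -40, -44, -23]
  [-9, 48, -22] -> [-9, -22] -> [-7, -20]
  [-35, 18, 6, 44, -21, -1, -27, 19, 4, -2] -> [-35, -21, -27] -> [-33, -19, -25]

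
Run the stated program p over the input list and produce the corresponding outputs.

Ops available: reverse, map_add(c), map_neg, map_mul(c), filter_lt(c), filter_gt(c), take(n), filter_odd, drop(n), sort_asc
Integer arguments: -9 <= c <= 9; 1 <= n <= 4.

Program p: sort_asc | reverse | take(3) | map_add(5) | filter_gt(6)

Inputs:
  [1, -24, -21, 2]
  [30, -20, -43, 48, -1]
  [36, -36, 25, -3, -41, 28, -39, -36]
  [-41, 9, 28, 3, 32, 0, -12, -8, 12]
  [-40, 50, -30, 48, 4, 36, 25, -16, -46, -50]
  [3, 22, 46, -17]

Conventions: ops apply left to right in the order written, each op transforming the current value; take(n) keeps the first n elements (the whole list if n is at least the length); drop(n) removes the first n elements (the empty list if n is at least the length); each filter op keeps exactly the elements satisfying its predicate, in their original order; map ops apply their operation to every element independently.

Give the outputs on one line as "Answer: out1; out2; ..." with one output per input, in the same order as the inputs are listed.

Execution, op by op:
  [1, -24, -21, 2] -> [-24, -21, 1, 2] -> [2, 1, -21, -24] -> [2, 1, -21] -> [7, 6, -16] -> [7]
  [30, -20, -43, 48, -1] -> [-43, -20, -1, 30, 48] -> [48, 30, -1, -20, -43] -> [48, 30, -1] -> [53, 35, 4] -> [53, 35]
  [36, -36, 25, -3, -41, 28, -39, -36] -> [-41, -39, -36, -36, -3, 25, 28, 36] -> [36, 28, 25, -3, -36, -36, -39, -41] -> [36, 28, 25] -> [41, 33, 30] -> [41, 33, 30]
  [-41, 9, 28, 3, 32, 0, -12, -8, 12] -> [-41, -12, -8, 0, 3, 9, 12, 28, 32] -> [32, 28, 12, 9, 3, 0, -8, -12, -41] -> [32, 28, 12] -> [37, 33, 17] -> [37, 33, 17]
  [-40, 50, -30, 48, 4, 36, 25, -16, -46, -50] -> [-50, -46, -40, -30, -16, 4, 25, 36, 48, 50] -> [50, 48, 36, 25, 4, -16, -30, -40, -46, -50] -> [50, 48, 36] -> [55, 53, 41] -> [55, 53, 41]
  [3, 22, 46, -17] -> [-17, 3, 22, 46] -> [46, 22, 3, -17] -> [46, 22, 3] -> [51, 27, 8] -> [51, 27, 8]

[7]; [53, 35]; [41, 33, 30]; [37, 33, 17]; [55, 53, 41]; [51, 27, 8]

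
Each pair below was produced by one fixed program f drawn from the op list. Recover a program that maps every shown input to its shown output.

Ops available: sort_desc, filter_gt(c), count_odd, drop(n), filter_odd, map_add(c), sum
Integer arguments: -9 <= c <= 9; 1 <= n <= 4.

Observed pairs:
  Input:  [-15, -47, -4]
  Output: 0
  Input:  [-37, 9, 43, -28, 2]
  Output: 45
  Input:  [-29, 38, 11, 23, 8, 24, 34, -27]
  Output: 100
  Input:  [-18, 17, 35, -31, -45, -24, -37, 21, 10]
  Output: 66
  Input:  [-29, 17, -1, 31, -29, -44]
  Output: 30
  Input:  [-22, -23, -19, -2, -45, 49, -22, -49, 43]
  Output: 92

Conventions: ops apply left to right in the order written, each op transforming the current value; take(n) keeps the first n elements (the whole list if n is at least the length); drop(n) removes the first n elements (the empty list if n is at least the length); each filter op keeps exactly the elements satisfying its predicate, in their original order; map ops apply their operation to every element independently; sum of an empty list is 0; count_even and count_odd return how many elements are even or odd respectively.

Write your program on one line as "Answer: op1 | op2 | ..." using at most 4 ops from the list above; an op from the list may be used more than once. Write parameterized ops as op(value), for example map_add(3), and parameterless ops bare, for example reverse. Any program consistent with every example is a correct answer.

filter_gt(-3) | drop(1) | sum

Check, running the answer program on each example:
  [-15, -47, -4] -> [] -> [] -> 0
  [-37, 9, 43, -28, 2] -> [9, 43, 2] -> [43, 2] -> 45
  [-29, 38, 11, 23, 8, 24, 34, -27] -> [38, 11, 23, 8, 24, 34] -> [11, 23, 8, 24, 34] -> 100
  [-18, 17, 35, -31, -45, -24, -37, 21, 10] -> [17, 35, 21, 10] -> [35, 21, 10] -> 66
  [-29, 17, -1, 31, -29, -44] -> [17, -1, 31] -> [-1, 31] -> 30
  [-22, -23, -19, -2, -45, 49, -22, -49, 43] -> [-2, 49, 43] -> [49, 43] -> 92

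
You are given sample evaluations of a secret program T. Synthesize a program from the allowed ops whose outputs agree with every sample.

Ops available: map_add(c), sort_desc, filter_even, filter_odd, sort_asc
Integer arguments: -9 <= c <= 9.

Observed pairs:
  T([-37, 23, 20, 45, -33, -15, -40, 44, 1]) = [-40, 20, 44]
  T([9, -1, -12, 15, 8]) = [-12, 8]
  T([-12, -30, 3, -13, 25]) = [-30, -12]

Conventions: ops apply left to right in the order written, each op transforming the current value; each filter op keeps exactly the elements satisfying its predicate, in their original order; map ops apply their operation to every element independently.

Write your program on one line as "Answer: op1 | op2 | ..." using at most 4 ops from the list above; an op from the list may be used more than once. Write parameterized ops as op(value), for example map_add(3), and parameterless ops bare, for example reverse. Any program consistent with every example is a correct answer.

sort_desc | sort_asc | filter_even

Check, running the answer program on each example:
  [-37, 23, 20, 45, -33, -15, -40, 44, 1] -> [45, 44, 23, 20, 1, -15, -33, -37, -40] -> [-40, -37, -33, -15, 1, 20, 23, 44, 45] -> [-40, 20, 44]
  [9, -1, -12, 15, 8] -> [15, 9, 8, -1, -12] -> [-12, -1, 8, 9, 15] -> [-12, 8]
  [-12, -30, 3, -13, 25] -> [25, 3, -12, -13, -30] -> [-30, -13, -12, 3, 25] -> [-30, -12]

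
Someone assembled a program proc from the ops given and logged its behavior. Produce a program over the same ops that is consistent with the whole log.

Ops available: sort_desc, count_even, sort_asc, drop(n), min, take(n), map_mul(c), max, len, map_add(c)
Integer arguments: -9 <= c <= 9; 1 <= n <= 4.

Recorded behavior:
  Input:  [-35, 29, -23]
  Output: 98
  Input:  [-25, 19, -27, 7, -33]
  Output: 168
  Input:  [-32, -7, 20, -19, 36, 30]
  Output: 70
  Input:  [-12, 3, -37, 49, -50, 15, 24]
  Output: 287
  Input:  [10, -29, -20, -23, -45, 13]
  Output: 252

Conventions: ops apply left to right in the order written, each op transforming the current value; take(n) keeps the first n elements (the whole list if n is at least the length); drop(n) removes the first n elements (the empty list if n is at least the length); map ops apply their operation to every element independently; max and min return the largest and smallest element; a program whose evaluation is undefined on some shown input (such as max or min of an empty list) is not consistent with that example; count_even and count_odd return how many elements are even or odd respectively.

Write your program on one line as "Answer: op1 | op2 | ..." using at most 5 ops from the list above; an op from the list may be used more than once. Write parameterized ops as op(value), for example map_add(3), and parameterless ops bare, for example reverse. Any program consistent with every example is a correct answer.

map_add(9) | drop(1) | map_mul(-7) | sort_asc | max

Check, running the answer program on each example:
  [-35, 29, -23] -> [-26, 38, -14] -> [38, -14] -> [-266, 98] -> [-266, 98] -> 98
  [-25, 19, -27, 7, -33] -> [-16, 28, -18, 16, -24] -> [28, -18, 16, -24] -> [-196, 126, -112, 168] -> [-196, -112, 126, 168] -> 168
  [-32, -7, 20, -19, 36, 30] -> [-23, 2, 29, -10, 45, 39] -> [2, 29, -10, 45, 39] -> [-14, -203, 70, -315, -273] -> [-315, -273, -203, -14, 70] -> 70
  [-12, 3, -37, 49, -50, 15, 24] -> [-3, 12, -28, 58, -41, 24, 33] -> [12, -28, 58, -41, 24, 33] -> [-84, 196, -406, 287, -168, -231] -> [-406, -231, -168, -84, 196, 287] -> 287
  [10, -29, -20, -23, -45, 13] -> [19, -20, -11, -14, -36, 22] -> [-20, -11, -14, -36, 22] -> [140, 77, 98, 252, -154] -> [-154, 77, 98, 140, 252] -> 252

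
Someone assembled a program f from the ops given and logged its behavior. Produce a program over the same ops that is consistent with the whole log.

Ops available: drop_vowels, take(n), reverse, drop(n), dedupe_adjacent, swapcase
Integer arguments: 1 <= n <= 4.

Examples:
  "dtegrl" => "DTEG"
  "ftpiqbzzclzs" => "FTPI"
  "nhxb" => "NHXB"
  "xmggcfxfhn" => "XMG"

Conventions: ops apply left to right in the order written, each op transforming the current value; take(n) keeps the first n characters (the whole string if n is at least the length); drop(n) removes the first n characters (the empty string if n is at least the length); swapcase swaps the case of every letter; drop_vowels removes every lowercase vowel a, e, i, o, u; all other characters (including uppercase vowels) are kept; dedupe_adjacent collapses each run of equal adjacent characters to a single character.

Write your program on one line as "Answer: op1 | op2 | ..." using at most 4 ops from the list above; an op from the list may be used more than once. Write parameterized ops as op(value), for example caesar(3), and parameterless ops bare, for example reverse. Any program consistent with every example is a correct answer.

swapcase | take(4) | dedupe_adjacent

Check, running the answer program on each example:
  "dtegrl" -> "DTEGRL" -> "DTEG" -> "DTEG"
  "ftpiqbzzclzs" -> "FTPIQBZZCLZS" -> "FTPI" -> "FTPI"
  "nhxb" -> "NHXB" -> "NHXB" -> "NHXB"
  "xmggcfxfhn" -> "XMGGCFXFHN" -> "XMGG" -> "XMG"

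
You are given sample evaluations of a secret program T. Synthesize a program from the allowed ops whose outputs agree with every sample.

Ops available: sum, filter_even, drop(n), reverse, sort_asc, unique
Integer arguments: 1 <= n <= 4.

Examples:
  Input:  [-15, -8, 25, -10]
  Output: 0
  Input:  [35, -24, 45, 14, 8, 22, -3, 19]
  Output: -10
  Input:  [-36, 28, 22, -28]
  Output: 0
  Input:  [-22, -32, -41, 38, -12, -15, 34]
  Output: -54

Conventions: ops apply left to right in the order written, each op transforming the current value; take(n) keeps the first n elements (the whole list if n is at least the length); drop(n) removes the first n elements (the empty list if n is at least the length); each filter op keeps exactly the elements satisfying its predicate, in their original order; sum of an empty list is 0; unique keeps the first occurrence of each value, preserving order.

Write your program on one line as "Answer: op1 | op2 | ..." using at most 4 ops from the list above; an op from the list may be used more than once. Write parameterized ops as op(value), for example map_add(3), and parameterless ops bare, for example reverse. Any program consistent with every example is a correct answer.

reverse | drop(4) | filter_even | sum

Check, running the answer program on each example:
  [-15, -8, 25, -10] -> [-10, 25, -8, -15] -> [] -> [] -> 0
  [35, -24, 45, 14, 8, 22, -3, 19] -> [19, -3, 22, 8, 14, 45, -24, 35] -> [14, 45, -24, 35] -> [14, -24] -> -10
  [-36, 28, 22, -28] -> [-28, 22, 28, -36] -> [] -> [] -> 0
  [-22, -32, -41, 38, -12, -15, 34] -> [34, -15, -12, 38, -41, -32, -22] -> [-41, -32, -22] -> [-32, -22] -> -54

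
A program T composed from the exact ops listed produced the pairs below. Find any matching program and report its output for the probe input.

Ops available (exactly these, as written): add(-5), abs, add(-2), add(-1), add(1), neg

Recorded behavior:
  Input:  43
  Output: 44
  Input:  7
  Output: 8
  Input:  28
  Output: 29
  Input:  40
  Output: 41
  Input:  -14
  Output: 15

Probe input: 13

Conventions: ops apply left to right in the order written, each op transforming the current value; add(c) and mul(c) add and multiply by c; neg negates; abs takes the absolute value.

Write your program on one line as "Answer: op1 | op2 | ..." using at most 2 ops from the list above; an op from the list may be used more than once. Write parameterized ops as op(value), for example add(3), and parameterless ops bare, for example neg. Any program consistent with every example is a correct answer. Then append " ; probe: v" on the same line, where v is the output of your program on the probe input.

abs | add(1) ; probe: 14

Check, running the answer program on each example:
  43 -> 43 -> 44
  7 -> 7 -> 8
  28 -> 28 -> 29
  40 -> 40 -> 41
  -14 -> 14 -> 15
  probe: 13 -> 13 -> 14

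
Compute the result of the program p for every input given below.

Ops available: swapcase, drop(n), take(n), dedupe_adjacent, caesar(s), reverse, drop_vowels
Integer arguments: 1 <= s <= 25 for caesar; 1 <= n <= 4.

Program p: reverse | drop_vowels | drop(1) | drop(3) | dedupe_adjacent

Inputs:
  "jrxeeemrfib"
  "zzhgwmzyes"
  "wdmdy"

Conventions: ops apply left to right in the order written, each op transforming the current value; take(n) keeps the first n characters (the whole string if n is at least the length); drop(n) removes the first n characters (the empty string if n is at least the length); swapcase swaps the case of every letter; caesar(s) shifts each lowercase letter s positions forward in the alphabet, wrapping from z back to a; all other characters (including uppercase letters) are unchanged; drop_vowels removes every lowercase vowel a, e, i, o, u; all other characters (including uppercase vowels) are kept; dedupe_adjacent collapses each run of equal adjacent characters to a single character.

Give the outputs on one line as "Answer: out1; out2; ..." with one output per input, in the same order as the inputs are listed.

Execution, op by op:
  "jrxeeemrfib" -> "bifrmeeexrj" -> "bfrmxrj" -> "frmxrj" -> "xrj" -> "xrj"
  "zzhgwmzyes" -> "seyzmwghzz" -> "syzmwghzz" -> "yzmwghzz" -> "wghzz" -> "wghz"
  "wdmdy" -> "ydmdw" -> "ydmdw" -> "dmdw" -> "w" -> "w"

"xrj"; "wghz"; "w"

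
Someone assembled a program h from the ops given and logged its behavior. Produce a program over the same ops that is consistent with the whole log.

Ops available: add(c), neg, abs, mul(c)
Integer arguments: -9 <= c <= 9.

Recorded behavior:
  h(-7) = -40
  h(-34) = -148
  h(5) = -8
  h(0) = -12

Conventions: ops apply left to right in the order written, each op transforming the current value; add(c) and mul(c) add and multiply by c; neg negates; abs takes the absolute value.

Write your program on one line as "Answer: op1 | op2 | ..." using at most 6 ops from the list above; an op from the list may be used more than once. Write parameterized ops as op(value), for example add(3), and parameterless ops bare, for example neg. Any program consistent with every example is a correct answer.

add(-3) | neg | mul(-4) | abs | neg

Check, running the answer program on each example:
  -7 -> -10 -> 10 -> -40 -> 40 -> -40
  -34 -> -37 -> 37 -> -148 -> 148 -> -148
  5 -> 2 -> -2 -> 8 -> 8 -> -8
  0 -> -3 -> 3 -> -12 -> 12 -> -12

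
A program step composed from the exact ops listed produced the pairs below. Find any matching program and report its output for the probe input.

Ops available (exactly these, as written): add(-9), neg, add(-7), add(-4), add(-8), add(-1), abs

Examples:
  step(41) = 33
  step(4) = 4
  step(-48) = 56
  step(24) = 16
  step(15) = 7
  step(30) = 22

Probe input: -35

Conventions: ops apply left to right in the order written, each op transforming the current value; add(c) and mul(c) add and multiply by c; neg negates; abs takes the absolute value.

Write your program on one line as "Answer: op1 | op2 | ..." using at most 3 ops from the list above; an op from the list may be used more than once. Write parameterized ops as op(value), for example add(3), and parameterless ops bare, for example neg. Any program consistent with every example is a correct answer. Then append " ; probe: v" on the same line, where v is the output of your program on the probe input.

add(-8) | neg | abs ; probe: 43

Check, running the answer program on each example:
  41 -> 33 -> -33 -> 33
  4 -> -4 -> 4 -> 4
  -48 -> -56 -> 56 -> 56
  24 -> 16 -> -16 -> 16
  15 -> 7 -> -7 -> 7
  30 -> 22 -> -22 -> 22
  probe: -35 -> -43 -> 43 -> 43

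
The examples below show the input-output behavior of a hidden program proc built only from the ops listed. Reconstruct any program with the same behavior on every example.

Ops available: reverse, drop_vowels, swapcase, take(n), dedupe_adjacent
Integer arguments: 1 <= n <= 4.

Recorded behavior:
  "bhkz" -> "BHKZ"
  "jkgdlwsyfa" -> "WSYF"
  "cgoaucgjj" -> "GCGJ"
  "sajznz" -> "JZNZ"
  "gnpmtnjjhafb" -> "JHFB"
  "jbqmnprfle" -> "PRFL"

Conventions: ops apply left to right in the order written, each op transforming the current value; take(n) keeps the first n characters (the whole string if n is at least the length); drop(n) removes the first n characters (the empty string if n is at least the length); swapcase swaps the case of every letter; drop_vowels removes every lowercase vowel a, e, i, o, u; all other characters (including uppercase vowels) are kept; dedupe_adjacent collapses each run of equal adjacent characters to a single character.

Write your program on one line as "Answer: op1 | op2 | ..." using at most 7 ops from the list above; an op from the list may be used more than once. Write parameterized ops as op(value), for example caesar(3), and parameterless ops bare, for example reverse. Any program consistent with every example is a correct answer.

drop_vowels | dedupe_adjacent | swapcase | reverse | take(4) | reverse

Check, running the answer program on each example:
  "bhkz" -> "bhkz" -> "bhkz" -> "BHKZ" -> "ZKHB" -> "ZKHB" -> "BHKZ"
  "jkgdlwsyfa" -> "jkgdlwsyf" -> "jkgdlwsyf" -> "JKGDLWSYF" -> "FYSWLDGKJ" -> "FYSW" -> "WSYF"
  "cgoaucgjj" -> "cgcgjj" -> "cgcgj" -> "CGCGJ" -> "JGCGC" -> "JGCG" -> "GCGJ"
  "sajznz" -> "sjznz" -> "sjznz" -> "SJZNZ" -> "ZNZJS" -> "ZNZJ" -> "JZNZ"
  "gnpmtnjjhafb" -> "gnpmtnjjhfb" -> "gnpmtnjhfb" -> "GNPMTNJHFB" -> "BFHJNTMPNG" -> "BFHJ" -> "JHFB"
  "jbqmnprfle" -> "jbqmnprfl" -> "jbqmnprfl" -> "JBQMNPRFL" -> "LFRPNMQBJ" -> "LFRP" -> "PRFL"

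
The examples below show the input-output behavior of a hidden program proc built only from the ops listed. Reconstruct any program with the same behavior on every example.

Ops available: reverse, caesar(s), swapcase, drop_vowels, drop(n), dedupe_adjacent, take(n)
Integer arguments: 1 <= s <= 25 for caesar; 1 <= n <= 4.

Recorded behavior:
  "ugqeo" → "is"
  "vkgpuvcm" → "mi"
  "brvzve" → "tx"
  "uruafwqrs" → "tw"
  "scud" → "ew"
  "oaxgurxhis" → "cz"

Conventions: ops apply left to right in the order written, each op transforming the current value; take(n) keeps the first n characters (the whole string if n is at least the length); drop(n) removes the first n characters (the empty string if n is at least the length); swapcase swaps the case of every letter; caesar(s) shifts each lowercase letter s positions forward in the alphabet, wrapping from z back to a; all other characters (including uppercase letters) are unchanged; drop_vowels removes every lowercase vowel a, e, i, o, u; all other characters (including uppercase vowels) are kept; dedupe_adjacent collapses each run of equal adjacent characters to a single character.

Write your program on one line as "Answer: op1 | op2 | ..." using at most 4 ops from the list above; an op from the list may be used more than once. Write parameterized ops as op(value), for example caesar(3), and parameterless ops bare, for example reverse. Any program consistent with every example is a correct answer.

drop(1) | take(2) | caesar(2)

Check, running the answer program on each example:
  "ugqeo" -> "gqeo" -> "gq" -> "is"
  "vkgpuvcm" -> "kgpuvcm" -> "kg" -> "mi"
  "brvzve" -> "rvzve" -> "rv" -> "tx"
  "uruafwqrs" -> "ruafwqrs" -> "ru" -> "tw"
  "scud" -> "cud" -> "cu" -> "ew"
  "oaxgurxhis" -> "axgurxhis" -> "ax" -> "cz"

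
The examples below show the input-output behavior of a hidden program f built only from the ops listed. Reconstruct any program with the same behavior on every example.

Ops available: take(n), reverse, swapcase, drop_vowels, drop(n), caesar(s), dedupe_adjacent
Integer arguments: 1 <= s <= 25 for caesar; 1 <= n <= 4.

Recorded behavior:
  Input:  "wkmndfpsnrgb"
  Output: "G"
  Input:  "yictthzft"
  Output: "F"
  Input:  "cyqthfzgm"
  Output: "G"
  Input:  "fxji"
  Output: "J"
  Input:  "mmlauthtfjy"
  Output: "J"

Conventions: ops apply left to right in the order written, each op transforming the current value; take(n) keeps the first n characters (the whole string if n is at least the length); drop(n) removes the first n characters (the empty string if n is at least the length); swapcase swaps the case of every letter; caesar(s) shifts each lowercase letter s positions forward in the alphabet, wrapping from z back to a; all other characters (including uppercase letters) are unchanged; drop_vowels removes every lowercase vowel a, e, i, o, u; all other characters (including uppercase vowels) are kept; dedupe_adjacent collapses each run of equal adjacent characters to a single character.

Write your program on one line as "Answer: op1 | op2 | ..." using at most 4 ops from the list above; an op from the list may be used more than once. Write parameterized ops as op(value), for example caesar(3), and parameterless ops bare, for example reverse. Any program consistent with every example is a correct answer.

reverse | take(2) | swapcase | drop(1)

Check, running the answer program on each example:
  "wkmndfpsnrgb" -> "bgrnspfdnmkw" -> "bg" -> "BG" -> "G"
  "yictthzft" -> "tfzhttciy" -> "tf" -> "TF" -> "F"
  "cyqthfzgm" -> "mgzfhtqyc" -> "mg" -> "MG" -> "G"
  "fxji" -> "ijxf" -> "ij" -> "IJ" -> "J"
  "mmlauthtfjy" -> "yjfthtualmm" -> "yj" -> "YJ" -> "J"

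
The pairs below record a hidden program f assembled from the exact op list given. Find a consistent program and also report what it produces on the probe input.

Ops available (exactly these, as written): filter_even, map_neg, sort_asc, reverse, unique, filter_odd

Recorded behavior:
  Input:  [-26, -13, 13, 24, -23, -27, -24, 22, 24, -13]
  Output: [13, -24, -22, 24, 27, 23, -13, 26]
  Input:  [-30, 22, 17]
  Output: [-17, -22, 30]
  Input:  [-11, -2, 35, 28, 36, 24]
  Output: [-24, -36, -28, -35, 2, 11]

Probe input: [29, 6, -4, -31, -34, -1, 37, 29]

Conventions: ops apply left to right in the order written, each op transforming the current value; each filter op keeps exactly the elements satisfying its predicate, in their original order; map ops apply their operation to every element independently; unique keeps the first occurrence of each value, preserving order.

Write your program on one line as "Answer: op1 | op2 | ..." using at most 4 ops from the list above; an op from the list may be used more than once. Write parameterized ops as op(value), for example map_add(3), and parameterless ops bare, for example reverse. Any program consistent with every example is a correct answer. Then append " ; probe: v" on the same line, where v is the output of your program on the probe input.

map_neg | reverse | unique ; probe: [-29, -37, 1, 34, 31, 4, -6]

Check, running the answer program on each example:
  [-26, -13, 13, 24, -23, -27, -24, 22, 24, -13] -> [26, 13, -13, -24, 23, 27, 24, -22, -24, 13] -> [13, -24, -22, 24, 27, 23, -24, -13, 13, 26] -> [13, -24, -22, 24, 27, 23, -13, 26]
  [-30, 22, 17] -> [30, -22, -17] -> [-17, -22, 30] -> [-17, -22, 30]
  [-11, -2, 35, 28, 36, 24] -> [11, 2, -35, -28, -36, -24] -> [-24, -36, -28, -35, 2, 11] -> [-24, -36, -28, -35, 2, 11]
  probe: [29, 6, -4, -31, -34, -1, 37, 29] -> [-29, -6, 4, 31, 34, 1, -37, -29] -> [-29, -37, 1, 34, 31, 4, -6, -29] -> [-29, -37, 1, 34, 31, 4, -6]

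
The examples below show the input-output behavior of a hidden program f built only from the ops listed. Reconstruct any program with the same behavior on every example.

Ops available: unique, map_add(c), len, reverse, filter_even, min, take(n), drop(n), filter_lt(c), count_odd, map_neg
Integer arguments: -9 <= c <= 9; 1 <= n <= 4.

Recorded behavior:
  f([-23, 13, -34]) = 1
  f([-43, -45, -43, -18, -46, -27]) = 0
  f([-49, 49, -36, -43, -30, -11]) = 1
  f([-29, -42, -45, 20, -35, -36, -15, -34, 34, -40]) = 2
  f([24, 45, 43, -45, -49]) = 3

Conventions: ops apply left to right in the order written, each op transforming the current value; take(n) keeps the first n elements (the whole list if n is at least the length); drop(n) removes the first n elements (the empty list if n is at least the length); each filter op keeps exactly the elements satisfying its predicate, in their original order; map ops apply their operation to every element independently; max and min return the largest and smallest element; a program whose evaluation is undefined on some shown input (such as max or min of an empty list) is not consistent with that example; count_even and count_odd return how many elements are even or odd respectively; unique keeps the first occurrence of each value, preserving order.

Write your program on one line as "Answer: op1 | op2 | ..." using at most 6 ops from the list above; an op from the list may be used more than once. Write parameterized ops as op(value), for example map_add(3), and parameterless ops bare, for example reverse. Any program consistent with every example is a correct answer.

reverse | map_neg | filter_lt(3) | map_add(2) | len

Check, running the answer program on each example:
  [-23, 13, -34] -> [-34, 13, -23] -> [34, -13, 23] -> [-13] -> [-11] -> 1
  [-43, -45, -43, -18, -46, -27] -> [-27, -46, -18, -43, -45, -43] -> [27, 46, 18, 43, 45, 43] -> [] -> [] -> 0
  [-49, 49, -36, -43, -30, -11] -> [-11, -30, -43, -36, 49, -49] -> [11, 30, 43, 36, -49, 49] -> [-49] -> [-47] -> 1
  [-29, -42, -45, 20, -35, -36, -15, -34, 34, -40] -> [-40, 34, -34, -15, -36, -35, 20, -45, -42, -29] -> [40, -34, 34, 15, 36, 35, -20, 45, 42, 29] -> [-34, -20] -> [-32, -18] -> 2
  [24, 45, 43, -45, -49] -> [-49, -45, 43, 45, 24] -> [49, 45, -43, -45, -24] -> [-43, -45, -24] -> [-41, -43, -22] -> 3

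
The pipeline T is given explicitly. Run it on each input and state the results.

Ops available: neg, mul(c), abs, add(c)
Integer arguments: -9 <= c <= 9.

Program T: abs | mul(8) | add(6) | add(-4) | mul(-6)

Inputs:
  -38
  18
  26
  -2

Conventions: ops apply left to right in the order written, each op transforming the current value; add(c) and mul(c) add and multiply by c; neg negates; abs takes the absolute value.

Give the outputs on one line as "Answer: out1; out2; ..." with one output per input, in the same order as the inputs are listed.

-1836; -876; -1260; -108

Execution, op by op:
  -38 -> 38 -> 304 -> 310 -> 306 -> -1836
  18 -> 18 -> 144 -> 150 -> 146 -> -876
  26 -> 26 -> 208 -> 214 -> 210 -> -1260
  -2 -> 2 -> 16 -> 22 -> 18 -> -108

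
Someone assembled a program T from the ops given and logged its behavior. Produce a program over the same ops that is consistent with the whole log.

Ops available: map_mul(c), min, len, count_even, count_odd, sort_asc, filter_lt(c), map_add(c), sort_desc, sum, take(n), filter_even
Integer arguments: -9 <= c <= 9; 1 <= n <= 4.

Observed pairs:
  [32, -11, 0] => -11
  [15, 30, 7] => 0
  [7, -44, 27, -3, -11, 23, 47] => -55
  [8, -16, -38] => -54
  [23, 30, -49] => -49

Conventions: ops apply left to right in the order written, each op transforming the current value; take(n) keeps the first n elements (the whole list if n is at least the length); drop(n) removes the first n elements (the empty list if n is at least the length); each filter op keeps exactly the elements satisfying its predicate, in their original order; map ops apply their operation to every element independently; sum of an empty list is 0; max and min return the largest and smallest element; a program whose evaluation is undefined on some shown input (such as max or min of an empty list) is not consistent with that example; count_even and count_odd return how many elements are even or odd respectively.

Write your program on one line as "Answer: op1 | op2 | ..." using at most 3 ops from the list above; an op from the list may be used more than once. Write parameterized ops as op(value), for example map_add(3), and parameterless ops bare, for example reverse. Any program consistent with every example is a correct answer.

filter_lt(-7) | sum

Check, running the answer program on each example:
  [32, -11, 0] -> [-11] -> -11
  [15, 30, 7] -> [] -> 0
  [7, -44, 27, -3, -11, 23, 47] -> [-44, -11] -> -55
  [8, -16, -38] -> [-16, -38] -> -54
  [23, 30, -49] -> [-49] -> -49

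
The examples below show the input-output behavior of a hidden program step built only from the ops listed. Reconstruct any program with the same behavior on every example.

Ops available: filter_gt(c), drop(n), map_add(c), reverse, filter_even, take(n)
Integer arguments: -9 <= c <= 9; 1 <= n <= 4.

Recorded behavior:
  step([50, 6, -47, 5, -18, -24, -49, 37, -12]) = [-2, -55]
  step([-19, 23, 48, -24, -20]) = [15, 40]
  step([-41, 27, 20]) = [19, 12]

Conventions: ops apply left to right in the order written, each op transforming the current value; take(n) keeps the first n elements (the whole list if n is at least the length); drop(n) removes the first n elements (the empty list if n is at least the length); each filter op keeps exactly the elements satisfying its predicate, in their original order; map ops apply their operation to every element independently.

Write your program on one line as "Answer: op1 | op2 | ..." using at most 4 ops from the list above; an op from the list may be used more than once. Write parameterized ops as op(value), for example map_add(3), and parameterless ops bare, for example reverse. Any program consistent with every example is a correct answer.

drop(1) | map_add(-8) | take(2)

Check, running the answer program on each example:
  [50, 6, -47, 5, -18, -24, -49, 37, -12] -> [6, -47, 5, -18, -24, -49, 37, -12] -> [-2, -55, -3, -26, -32, -57, 29, -20] -> [-2, -55]
  [-19, 23, 48, -24, -20] -> [23, 48, -24, -20] -> [15, 40, -32, -28] -> [15, 40]
  [-41, 27, 20] -> [27, 20] -> [19, 12] -> [19, 12]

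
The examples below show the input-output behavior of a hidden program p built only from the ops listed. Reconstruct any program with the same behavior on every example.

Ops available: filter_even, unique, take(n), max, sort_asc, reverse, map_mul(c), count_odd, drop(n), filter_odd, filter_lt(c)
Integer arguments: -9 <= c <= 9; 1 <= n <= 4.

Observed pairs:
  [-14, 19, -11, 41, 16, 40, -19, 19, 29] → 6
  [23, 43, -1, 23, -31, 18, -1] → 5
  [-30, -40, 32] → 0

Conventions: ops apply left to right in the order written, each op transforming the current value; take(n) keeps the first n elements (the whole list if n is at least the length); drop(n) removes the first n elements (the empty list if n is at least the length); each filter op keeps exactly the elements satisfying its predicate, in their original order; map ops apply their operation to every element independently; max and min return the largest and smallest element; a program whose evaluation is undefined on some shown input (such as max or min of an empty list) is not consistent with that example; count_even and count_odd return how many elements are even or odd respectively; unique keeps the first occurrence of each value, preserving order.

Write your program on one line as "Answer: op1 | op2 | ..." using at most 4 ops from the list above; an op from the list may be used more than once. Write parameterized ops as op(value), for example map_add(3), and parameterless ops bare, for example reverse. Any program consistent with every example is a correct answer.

drop(1) | filter_odd | reverse | count_odd

Check, running the answer program on each example:
  [-14, 19, -11, 41, 16, 40, -19, 19, 29] -> [19, -11, 41, 16, 40, -19, 19, 29] -> [19, -11, 41, -19, 19, 29] -> [29, 19, -19, 41, -11, 19] -> 6
  [23, 43, -1, 23, -31, 18, -1] -> [43, -1, 23, -31, 18, -1] -> [43, -1, 23, -31, -1] -> [-1, -31, 23, -1, 43] -> 5
  [-30, -40, 32] -> [-40, 32] -> [] -> [] -> 0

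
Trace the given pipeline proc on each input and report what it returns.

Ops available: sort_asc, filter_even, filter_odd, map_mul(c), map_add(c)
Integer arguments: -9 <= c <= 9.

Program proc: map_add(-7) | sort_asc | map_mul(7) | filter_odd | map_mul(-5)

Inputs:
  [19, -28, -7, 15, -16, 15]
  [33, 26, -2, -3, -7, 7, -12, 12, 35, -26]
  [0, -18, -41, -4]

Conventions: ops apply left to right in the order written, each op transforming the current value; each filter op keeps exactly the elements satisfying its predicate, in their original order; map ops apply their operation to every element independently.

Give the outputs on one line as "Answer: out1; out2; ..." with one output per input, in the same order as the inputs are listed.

[1225, 805]; [1155, 665, 315, -175, -665]; [875, 385, 245]

Execution, op by op:
  [19, -28, -7, 15, -16, 15] -> [12, -35, -14, 8, -23, 8] -> [-35, -23, -14, 8, 8, 12] -> [-245, -161, -98, 56, 56, 84] -> [-245, -161] -> [1225, 805]
  [33, 26, -2, -3, -7, 7, -12, 12, 35, -26] -> [26, 19, -9, -10, -14, 0, -19, 5, 28, -33] -> [-33, -19, -14, -10, -9, 0, 5, 19, 26, 28] -> [-231, -133, -98, -70, -63, 0, 35, 133, 182, 196] -> [-231, -133, -63, 35, 133] -> [1155, 665, 315, -175, -665]
  [0, -18, -41, -4] -> [-7, -25, -48, -11] -> [-48, -25, -11, -7] -> [-336, -175, -77, -49] -> [-175, -77, -49] -> [875, 385, 245]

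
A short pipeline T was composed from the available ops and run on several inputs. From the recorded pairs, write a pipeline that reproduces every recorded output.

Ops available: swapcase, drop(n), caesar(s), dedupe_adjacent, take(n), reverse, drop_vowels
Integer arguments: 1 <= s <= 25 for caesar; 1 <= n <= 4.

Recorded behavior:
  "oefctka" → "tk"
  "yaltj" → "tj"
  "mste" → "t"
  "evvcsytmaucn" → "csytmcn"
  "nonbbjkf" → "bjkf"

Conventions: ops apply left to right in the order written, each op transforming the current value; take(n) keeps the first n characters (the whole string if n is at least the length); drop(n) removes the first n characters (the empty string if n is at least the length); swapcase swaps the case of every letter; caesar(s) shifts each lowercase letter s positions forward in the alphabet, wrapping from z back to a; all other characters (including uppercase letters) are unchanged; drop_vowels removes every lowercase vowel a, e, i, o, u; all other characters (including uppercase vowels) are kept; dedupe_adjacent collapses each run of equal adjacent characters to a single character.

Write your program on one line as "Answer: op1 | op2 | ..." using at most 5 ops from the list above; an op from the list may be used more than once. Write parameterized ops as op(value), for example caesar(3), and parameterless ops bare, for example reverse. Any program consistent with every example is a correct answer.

drop_vowels | drop(1) | dedupe_adjacent | drop(1)

Check, running the answer program on each example:
  "oefctka" -> "fctk" -> "ctk" -> "ctk" -> "tk"
  "yaltj" -> "yltj" -> "ltj" -> "ltj" -> "tj"
  "mste" -> "mst" -> "st" -> "st" -> "t"
  "evvcsytmaucn" -> "vvcsytmcn" -> "vcsytmcn" -> "vcsytmcn" -> "csytmcn"
  "nonbbjkf" -> "nnbbjkf" -> "nbbjkf" -> "nbjkf" -> "bjkf"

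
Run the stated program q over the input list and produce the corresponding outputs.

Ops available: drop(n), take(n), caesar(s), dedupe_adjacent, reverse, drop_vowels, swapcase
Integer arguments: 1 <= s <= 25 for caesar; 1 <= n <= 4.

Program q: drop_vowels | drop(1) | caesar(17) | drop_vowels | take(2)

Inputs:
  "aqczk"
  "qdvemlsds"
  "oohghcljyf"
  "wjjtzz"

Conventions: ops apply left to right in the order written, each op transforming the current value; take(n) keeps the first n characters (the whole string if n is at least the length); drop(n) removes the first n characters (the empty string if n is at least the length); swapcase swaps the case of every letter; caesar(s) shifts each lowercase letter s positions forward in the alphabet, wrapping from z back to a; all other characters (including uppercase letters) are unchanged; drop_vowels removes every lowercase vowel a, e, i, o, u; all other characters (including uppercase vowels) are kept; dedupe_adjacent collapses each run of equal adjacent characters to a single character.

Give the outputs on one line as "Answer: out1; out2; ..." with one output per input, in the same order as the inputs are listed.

"tq"; "md"; "xy"; "kq"

Execution, op by op:
  "aqczk" -> "qczk" -> "czk" -> "tqb" -> "tqb" -> "tq"
  "qdvemlsds" -> "qdvmlsds" -> "dvmlsds" -> "umdcjuj" -> "mdcjj" -> "md"
  "oohghcljyf" -> "hghcljyf" -> "ghcljyf" -> "xytcapw" -> "xytcpw" -> "xy"
  "wjjtzz" -> "wjjtzz" -> "jjtzz" -> "aakqq" -> "kqq" -> "kq"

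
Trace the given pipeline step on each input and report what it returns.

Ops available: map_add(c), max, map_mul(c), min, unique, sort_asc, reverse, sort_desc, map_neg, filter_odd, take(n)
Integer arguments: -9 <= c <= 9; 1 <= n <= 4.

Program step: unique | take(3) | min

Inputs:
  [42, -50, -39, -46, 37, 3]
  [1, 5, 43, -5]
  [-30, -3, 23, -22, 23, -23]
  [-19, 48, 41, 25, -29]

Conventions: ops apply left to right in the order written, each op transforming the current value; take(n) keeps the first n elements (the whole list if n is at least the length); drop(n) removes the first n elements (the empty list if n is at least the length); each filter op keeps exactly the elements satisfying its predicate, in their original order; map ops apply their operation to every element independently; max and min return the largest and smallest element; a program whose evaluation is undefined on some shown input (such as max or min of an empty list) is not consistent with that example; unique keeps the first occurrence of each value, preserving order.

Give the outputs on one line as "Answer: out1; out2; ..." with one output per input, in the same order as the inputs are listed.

Execution, op by op:
  [42, -50, -39, -46, 37, 3] -> [42, -50, -39, -46, 37, 3] -> [42, -50, -39] -> -50
  [1, 5, 43, -5] -> [1, 5, 43, -5] -> [1, 5, 43] -> 1
  [-30, -3, 23, -22, 23, -23] -> [-30, -3, 23, -22, -23] -> [-30, -3, 23] -> -30
  [-19, 48, 41, 25, -29] -> [-19, 48, 41, 25, -29] -> [-19, 48, 41] -> -19

-50; 1; -30; -19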